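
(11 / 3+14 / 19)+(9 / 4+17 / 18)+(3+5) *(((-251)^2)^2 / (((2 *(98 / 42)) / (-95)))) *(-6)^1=18569794143274939 / 4788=3878403120984.74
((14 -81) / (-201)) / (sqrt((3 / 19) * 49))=sqrt(57) / 63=0.12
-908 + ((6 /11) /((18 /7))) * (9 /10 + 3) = -99789 /110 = -907.17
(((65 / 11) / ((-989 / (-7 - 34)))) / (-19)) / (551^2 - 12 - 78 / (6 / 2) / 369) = -15129 / 356239045151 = -0.00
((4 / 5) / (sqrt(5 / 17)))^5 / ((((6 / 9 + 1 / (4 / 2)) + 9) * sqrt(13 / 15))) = 1775616 * sqrt(663) / 61953125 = 0.74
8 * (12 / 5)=96 / 5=19.20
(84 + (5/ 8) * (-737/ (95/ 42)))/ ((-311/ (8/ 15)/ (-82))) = -497084/ 29545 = -16.82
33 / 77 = 3 / 7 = 0.43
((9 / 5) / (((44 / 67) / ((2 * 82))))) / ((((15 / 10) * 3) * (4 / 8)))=199.78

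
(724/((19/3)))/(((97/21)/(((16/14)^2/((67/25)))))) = 10425600/864367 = 12.06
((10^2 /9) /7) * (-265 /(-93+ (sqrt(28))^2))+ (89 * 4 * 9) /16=206.72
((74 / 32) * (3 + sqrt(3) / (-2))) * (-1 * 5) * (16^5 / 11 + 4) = -145496025 / 44 + 48498675 * sqrt(3) / 88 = -2352157.74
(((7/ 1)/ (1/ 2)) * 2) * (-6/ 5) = -168/ 5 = -33.60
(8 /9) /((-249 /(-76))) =608 /2241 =0.27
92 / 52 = 23 / 13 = 1.77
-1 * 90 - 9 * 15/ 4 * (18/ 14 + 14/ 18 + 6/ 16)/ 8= -179715/ 1792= -100.29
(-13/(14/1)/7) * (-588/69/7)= 26/161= 0.16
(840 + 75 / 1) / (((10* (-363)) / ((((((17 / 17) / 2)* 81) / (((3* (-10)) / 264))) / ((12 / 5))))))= 37.43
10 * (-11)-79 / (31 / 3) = -3647 / 31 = -117.65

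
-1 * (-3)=3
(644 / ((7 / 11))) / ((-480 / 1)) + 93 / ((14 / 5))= 26129 / 840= 31.11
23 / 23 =1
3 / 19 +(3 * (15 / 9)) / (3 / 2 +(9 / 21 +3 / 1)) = 1537 / 1311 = 1.17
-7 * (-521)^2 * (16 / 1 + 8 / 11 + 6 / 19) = -6768109894 / 209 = -32383300.93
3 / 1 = 3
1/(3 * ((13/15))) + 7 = 96/13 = 7.38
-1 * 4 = -4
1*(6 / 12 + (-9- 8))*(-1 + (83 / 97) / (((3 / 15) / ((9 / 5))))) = -10725 / 97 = -110.57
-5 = -5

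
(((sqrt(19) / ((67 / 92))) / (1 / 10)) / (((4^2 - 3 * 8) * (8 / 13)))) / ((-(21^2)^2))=1495 * sqrt(19) / 104241816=0.00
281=281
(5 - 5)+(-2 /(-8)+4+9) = 53 /4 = 13.25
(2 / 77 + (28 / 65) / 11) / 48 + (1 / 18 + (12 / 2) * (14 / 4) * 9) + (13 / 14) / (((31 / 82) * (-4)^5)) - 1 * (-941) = 1615874532257 / 1429908480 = 1130.05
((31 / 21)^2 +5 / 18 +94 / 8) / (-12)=-25061 / 21168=-1.18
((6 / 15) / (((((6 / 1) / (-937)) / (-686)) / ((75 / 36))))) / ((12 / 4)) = 1606955 / 54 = 29758.43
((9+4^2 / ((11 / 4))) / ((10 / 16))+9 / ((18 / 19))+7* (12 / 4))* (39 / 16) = 132.13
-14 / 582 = -7 / 291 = -0.02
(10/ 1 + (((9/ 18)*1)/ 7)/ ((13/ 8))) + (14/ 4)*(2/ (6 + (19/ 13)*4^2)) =357429/ 34762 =10.28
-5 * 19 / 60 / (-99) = 19 / 1188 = 0.02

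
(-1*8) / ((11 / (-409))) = 3272 / 11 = 297.45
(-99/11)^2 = 81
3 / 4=0.75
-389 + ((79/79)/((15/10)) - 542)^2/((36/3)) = 648841/27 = 24031.15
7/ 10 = 0.70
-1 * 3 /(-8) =0.38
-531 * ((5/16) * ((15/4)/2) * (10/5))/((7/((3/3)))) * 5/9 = -22125/448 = -49.39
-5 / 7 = -0.71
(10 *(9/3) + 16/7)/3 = 226/21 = 10.76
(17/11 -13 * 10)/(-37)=1413/407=3.47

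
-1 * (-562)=562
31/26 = 1.19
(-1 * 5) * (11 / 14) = -55 / 14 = -3.93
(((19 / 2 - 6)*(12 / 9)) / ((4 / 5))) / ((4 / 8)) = 35 / 3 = 11.67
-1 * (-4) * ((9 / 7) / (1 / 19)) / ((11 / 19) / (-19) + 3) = 61731 / 1876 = 32.91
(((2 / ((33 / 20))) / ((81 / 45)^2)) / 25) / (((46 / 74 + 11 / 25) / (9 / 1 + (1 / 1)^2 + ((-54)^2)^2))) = 14300611000 / 119313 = 119857.95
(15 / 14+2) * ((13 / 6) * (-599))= -334841 / 84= -3986.20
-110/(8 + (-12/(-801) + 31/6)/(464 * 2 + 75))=-13.74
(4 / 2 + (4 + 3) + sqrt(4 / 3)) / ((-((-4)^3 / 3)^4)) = -0.00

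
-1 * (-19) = 19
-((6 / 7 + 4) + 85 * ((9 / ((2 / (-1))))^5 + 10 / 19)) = 667337873 / 4256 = 156799.31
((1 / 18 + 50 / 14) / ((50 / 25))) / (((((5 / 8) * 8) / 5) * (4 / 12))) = 457 / 84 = 5.44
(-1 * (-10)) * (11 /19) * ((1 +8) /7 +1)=1760 /133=13.23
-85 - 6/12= -171/2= -85.50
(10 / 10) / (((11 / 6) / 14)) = 84 / 11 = 7.64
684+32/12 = 2060/3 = 686.67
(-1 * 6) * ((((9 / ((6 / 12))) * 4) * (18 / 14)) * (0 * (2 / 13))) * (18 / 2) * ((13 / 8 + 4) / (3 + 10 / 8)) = 0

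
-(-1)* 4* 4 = 16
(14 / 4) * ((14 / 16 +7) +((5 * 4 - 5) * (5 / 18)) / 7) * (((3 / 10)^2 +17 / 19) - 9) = -21670867 / 91200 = -237.62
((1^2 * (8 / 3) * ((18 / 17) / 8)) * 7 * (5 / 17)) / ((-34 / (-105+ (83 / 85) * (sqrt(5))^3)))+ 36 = 187893 / 4913 - 8715 * sqrt(5) / 83521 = 38.01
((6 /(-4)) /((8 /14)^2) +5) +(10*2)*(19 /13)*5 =60969 /416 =146.56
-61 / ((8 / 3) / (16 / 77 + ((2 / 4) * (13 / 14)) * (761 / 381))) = -8125627 / 312928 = -25.97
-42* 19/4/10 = -399/20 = -19.95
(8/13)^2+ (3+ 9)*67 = 135940/169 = 804.38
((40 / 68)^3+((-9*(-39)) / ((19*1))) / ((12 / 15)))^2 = 75660683839225 / 139418598544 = 542.69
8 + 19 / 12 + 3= 151 / 12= 12.58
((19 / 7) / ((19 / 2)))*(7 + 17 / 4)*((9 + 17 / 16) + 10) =14445 / 224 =64.49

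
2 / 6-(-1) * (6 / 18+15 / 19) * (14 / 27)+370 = 570839 / 1539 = 370.92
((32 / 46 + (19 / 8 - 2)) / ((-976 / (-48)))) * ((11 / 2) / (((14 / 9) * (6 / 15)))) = 292545 / 628544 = 0.47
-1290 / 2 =-645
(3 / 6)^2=1 / 4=0.25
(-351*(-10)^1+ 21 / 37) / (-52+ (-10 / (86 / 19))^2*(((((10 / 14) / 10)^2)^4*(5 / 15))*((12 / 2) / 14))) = -827021961240030976 / 12250196344714889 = -67.51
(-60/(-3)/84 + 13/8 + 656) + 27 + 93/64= 922409/1344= 686.32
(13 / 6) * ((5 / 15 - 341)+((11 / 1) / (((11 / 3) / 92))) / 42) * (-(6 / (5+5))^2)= 45604 / 175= 260.59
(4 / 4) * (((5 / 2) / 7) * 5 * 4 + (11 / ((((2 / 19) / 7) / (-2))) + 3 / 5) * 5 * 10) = -511790 / 7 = -73112.86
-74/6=-37/3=-12.33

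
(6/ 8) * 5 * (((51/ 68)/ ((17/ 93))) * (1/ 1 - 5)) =-4185/ 68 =-61.54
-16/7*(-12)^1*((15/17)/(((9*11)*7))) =320/9163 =0.03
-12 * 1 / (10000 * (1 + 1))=-3 / 5000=-0.00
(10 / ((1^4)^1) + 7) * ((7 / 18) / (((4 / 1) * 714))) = 1 / 432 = 0.00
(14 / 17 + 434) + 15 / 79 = 584223 / 1343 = 435.01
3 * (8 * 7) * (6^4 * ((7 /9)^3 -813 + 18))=-518973952 /3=-172991317.33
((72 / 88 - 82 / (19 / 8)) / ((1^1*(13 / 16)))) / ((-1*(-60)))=-5636 / 8151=-0.69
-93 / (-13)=93 / 13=7.15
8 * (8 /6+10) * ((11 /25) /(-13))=-2992 /975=-3.07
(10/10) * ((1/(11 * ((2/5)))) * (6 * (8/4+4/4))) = 4.09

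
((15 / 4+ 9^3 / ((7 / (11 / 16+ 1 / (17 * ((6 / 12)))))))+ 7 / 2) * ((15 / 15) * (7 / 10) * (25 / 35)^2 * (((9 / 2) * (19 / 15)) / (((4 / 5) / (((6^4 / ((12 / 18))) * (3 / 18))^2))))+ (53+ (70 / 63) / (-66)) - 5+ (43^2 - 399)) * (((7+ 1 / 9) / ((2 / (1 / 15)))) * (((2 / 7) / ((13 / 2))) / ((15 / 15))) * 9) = 154991104344256 / 67540473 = 2294788.55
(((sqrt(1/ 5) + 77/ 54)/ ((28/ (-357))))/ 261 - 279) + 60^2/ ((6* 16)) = -4539577/ 18792 - 17* sqrt(5)/ 1740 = -241.59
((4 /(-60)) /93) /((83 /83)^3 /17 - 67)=17 /1587510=0.00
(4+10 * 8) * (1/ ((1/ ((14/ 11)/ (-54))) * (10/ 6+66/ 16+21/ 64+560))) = -12544/ 3586935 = -0.00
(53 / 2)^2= 2809 / 4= 702.25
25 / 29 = 0.86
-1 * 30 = -30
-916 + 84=-832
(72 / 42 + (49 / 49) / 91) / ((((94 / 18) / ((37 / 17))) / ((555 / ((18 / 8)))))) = 12895980 / 72709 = 177.36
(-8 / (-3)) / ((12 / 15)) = 3.33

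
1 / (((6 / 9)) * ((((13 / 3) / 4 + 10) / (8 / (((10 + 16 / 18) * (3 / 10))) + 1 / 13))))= 28962 / 84721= 0.34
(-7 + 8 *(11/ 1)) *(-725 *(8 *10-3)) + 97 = -4521728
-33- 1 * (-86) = 53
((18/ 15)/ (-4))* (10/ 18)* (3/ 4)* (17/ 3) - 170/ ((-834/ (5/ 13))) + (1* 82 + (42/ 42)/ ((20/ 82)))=18533329/ 216840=85.47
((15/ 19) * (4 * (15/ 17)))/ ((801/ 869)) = 86900/ 28747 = 3.02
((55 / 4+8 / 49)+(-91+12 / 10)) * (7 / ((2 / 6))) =-223107 / 140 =-1593.62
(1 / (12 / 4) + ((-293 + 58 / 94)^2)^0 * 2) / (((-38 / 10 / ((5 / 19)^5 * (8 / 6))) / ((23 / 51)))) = -10062500 / 21594059379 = -0.00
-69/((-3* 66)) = 23/66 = 0.35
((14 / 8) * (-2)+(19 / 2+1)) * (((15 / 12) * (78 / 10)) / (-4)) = -273 / 16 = -17.06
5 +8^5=32773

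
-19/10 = -1.90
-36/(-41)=36/41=0.88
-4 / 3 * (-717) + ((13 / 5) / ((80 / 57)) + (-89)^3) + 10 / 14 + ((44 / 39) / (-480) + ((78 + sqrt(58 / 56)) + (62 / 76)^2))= -83249505280751 / 118263600 + sqrt(203) / 14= -703930.75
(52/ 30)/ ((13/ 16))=32/ 15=2.13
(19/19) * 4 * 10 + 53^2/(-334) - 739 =-236275/334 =-707.41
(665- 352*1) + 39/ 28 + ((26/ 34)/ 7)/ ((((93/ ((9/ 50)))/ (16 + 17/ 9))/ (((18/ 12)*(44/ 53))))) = 6147006917/ 19551700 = 314.40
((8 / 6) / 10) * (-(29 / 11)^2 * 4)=-6728 / 1815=-3.71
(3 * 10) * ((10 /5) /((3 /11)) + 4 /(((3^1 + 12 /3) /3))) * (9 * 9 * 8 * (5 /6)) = 1026000 /7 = 146571.43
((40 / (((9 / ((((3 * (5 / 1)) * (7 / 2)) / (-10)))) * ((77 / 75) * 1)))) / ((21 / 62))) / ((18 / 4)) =-31000 / 2079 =-14.91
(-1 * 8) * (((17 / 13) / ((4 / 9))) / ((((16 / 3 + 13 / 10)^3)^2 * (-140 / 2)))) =22307400000 / 5651449494490891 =0.00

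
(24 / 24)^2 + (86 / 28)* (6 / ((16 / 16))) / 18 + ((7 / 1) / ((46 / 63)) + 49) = 29275 / 483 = 60.61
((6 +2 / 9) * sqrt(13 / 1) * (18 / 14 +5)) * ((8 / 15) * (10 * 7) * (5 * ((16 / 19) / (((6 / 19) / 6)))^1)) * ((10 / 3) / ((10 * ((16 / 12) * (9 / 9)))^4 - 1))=31539200 * sqrt(13) / 2559919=44.42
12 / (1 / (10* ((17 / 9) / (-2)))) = -340 / 3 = -113.33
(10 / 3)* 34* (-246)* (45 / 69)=-418200 / 23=-18182.61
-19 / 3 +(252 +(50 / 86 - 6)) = 30992 / 129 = 240.25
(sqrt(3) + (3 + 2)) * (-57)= -383.73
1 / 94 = 0.01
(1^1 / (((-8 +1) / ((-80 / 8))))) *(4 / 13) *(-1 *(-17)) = 680 / 91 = 7.47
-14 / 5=-2.80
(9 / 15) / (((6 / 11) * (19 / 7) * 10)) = 77 / 1900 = 0.04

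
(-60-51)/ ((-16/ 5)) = 555/ 16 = 34.69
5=5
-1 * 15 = -15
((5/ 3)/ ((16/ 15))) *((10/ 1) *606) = 37875/ 4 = 9468.75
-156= -156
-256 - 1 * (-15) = -241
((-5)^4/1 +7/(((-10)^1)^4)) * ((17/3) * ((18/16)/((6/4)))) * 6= 318750357/20000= 15937.52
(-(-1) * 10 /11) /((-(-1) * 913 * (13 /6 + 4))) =60 /371591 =0.00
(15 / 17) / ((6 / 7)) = 35 / 34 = 1.03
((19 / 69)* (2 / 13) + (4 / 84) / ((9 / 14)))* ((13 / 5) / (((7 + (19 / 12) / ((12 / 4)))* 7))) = 752 / 130893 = 0.01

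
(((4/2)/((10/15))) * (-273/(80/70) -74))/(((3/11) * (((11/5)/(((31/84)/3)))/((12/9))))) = -387965/1512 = -256.59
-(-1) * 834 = 834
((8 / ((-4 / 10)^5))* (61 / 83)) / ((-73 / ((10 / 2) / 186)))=0.21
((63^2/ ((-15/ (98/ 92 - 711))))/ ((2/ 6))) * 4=259231266/ 115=2254184.92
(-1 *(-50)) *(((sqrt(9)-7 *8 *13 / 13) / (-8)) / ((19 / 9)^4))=8693325 / 521284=16.68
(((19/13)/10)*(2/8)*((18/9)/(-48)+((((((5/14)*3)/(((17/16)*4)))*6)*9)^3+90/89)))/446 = 13277717051807/64215073292160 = 0.21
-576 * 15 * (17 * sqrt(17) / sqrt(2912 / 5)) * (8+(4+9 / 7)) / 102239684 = -426870 * sqrt(15470) / 16281669677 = -0.00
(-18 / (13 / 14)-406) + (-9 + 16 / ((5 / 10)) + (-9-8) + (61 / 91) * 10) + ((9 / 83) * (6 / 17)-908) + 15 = -167645873 / 128401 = -1305.64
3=3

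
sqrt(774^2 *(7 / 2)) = 387 *sqrt(14) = 1448.02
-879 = -879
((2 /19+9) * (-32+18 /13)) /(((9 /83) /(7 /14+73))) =-140014609 /741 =-188953.59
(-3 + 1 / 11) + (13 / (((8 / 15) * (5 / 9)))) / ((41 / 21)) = 70585 / 3608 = 19.56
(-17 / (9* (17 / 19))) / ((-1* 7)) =19 / 63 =0.30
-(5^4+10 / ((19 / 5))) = -11925 / 19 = -627.63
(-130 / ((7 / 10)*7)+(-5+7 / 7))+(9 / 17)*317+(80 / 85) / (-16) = 114316 / 833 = 137.23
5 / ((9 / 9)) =5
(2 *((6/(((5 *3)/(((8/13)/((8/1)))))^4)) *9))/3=4/160655625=0.00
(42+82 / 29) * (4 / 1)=5200 / 29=179.31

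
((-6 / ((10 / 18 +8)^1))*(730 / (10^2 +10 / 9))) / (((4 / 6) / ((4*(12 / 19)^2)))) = -30652992 / 2529527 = -12.12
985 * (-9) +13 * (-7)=-8956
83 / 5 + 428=2223 / 5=444.60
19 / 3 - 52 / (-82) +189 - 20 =175.97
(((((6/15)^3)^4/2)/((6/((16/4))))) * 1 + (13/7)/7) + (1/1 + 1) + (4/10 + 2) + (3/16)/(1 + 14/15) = 79303364611031/16652343750000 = 4.76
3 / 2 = 1.50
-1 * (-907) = 907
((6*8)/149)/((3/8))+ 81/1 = 12197/149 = 81.86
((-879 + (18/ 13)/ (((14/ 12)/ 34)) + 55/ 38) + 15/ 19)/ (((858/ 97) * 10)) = -280554167/ 29669640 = -9.46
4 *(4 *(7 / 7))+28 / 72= 295 / 18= 16.39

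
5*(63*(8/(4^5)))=315/128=2.46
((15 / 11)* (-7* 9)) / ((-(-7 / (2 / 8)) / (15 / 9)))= -225 / 44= -5.11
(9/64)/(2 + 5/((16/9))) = 9/308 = 0.03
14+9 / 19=275 / 19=14.47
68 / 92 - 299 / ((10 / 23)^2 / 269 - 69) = 1145521350 / 225829387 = 5.07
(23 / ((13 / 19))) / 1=437 / 13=33.62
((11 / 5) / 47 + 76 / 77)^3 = 6546549239243 / 5924828207375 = 1.10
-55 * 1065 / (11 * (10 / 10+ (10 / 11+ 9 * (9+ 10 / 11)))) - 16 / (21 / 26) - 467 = -545.27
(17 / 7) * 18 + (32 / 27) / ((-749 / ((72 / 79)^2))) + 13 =56.71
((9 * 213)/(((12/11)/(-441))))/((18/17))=-5855157/8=-731894.62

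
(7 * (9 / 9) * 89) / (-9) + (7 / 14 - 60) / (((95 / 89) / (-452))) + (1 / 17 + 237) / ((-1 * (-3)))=366358003 / 14535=25205.23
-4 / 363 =-0.01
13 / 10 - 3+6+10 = 143 / 10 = 14.30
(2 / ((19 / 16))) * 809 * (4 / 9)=103552 / 171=605.57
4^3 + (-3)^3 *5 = -71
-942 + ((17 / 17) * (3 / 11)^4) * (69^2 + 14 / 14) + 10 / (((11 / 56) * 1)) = -12660740 / 14641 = -864.75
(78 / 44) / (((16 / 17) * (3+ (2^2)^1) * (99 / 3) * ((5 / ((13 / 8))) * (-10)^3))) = -2873 / 1084160000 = -0.00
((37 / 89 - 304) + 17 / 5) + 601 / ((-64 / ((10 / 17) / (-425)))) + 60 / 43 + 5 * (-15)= -66143566821 / 176960480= -373.78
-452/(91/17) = -7684/91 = -84.44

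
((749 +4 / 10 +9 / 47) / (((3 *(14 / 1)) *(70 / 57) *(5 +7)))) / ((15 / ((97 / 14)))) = 54108637 / 96726000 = 0.56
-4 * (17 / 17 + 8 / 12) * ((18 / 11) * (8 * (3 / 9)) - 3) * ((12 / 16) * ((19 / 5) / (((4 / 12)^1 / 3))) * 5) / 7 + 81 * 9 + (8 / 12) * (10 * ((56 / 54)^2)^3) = 51077330680996 / 89494132959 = 570.73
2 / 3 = 0.67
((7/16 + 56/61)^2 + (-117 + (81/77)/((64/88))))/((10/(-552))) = 52320120021/8335040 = 6277.13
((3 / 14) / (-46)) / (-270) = 1 / 57960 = 0.00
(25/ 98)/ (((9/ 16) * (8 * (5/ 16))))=80/ 441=0.18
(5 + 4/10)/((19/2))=54/95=0.57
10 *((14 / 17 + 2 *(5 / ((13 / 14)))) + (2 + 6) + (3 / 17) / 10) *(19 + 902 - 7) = 39611846 / 221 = 179239.12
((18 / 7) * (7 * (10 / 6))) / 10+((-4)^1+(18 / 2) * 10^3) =8999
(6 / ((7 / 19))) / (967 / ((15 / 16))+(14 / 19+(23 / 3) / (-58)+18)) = 209380 / 13500417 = 0.02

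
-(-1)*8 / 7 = 8 / 7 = 1.14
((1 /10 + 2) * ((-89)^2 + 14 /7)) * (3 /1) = 499149 /10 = 49914.90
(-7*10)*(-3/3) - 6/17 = 1184/17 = 69.65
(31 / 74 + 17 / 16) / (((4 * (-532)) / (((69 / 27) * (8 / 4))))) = -20171 / 5668992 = -0.00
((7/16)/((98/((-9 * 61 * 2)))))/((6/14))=-183/16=-11.44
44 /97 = 0.45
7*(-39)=-273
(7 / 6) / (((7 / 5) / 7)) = 5.83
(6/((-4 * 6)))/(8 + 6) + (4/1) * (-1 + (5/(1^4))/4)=55/56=0.98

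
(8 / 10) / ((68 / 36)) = 36 / 85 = 0.42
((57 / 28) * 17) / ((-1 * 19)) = -51 / 28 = -1.82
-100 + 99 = -1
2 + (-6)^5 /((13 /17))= -132166 /13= -10166.62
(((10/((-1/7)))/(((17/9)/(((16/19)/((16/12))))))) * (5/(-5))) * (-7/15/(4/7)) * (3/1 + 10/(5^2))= -6174/95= -64.99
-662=-662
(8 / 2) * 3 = 12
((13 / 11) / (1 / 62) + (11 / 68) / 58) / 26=3178985 / 1127984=2.82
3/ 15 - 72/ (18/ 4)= -79/ 5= -15.80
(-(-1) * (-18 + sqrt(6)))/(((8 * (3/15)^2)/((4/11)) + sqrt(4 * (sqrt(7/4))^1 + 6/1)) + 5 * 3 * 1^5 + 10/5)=-(18 - sqrt(6))/(sqrt(2 * sqrt(7) + 6) + 447/25)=-0.73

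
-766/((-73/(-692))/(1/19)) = -382.17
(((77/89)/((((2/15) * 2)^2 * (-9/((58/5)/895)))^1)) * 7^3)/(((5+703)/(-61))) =46721059/90233184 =0.52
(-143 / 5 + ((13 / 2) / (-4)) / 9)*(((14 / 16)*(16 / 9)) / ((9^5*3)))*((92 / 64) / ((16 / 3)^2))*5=-1668121 / 26121388032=-0.00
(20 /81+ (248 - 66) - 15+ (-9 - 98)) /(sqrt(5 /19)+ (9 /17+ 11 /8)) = 3265969280 /95746779 - 90260480 * sqrt(95) /95746779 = 24.92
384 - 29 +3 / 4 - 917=-2245 / 4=-561.25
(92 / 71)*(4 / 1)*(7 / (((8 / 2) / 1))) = 644 / 71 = 9.07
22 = 22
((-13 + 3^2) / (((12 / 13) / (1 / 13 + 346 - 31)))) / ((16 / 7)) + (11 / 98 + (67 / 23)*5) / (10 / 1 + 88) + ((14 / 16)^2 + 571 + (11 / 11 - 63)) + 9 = -831450971 / 10602816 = -78.42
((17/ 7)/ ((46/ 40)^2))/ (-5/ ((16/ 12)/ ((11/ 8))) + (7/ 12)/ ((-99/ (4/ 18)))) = -0.36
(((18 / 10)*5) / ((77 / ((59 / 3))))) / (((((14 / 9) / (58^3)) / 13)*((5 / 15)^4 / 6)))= 981859581144 / 539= 1821631875.96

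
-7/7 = -1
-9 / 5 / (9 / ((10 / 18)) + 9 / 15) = -3 / 28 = -0.11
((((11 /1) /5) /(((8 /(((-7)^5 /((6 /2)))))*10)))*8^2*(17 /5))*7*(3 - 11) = 704011616 /375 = 1877364.31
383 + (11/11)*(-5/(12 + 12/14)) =6887/18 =382.61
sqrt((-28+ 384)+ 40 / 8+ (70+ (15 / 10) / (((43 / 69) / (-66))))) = sqrt(503186) / 43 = 16.50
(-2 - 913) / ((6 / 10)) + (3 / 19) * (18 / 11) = -318671 / 209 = -1524.74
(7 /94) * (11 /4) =77 /376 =0.20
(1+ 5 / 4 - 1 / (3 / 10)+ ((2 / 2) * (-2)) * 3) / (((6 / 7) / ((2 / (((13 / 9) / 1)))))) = -595 / 52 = -11.44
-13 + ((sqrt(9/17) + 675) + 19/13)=664.19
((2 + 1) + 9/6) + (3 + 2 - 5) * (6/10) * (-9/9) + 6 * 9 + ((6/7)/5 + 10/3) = 13021/210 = 62.00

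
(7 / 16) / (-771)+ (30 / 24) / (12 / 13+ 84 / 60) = 1001243 / 1862736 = 0.54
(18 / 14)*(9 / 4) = 81 / 28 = 2.89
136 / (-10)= -68 / 5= -13.60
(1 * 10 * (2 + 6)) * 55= 4400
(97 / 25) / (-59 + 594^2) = 97 / 8819425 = 0.00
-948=-948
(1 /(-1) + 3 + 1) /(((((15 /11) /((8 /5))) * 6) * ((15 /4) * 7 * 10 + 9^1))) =88 /40725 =0.00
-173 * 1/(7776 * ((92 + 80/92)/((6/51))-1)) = -3979/141002208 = -0.00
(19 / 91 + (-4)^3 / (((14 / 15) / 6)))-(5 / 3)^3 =-1021742 / 2457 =-415.85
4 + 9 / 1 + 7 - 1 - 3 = 16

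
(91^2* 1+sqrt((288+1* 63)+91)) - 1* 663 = sqrt(442)+7618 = 7639.02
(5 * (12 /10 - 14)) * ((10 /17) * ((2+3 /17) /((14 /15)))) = -177600 /2023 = -87.79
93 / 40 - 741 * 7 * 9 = -1867227 / 40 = -46680.68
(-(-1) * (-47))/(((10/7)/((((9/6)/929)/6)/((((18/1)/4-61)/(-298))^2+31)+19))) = -64021070850751/102417279850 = -625.10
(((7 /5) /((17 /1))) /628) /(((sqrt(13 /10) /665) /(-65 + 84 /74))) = -129409*sqrt(130) /302068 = -4.88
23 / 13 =1.77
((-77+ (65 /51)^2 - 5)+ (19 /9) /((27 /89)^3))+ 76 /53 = -9035003348 /2713360599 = -3.33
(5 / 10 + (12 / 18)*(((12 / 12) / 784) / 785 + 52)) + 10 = 45.17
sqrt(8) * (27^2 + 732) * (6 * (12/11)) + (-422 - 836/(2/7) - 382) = 23317.99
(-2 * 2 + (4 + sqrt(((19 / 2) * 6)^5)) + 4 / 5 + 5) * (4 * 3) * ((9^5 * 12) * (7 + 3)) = 493177248 + 276264289440 * sqrt(57) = 2086242822897.72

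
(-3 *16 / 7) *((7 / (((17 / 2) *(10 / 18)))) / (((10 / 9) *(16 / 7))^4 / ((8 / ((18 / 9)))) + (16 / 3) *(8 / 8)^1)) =-0.65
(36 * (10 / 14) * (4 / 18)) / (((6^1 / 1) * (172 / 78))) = 130 / 301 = 0.43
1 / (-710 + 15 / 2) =-2 / 1405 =-0.00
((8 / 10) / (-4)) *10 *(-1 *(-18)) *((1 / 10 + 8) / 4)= -729 / 10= -72.90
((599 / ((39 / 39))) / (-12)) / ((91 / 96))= -4792 / 91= -52.66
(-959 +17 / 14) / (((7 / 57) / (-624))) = 238465656 / 49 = 4866646.04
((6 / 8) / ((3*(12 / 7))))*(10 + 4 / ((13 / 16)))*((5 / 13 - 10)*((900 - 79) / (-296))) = 69682375 / 1200576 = 58.04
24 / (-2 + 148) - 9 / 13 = -501 / 949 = -0.53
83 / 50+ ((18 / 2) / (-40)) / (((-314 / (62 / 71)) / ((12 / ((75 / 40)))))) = 927433 / 557350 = 1.66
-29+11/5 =-134/5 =-26.80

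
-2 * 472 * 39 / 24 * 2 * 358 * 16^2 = -281176064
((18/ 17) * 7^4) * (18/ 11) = 777924/ 187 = 4160.02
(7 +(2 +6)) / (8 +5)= 15 / 13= 1.15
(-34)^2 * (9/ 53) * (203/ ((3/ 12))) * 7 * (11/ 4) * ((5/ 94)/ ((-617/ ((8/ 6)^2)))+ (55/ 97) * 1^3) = 259307699997500/ 149083859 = 1739341.21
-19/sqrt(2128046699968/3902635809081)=-37534671*sqrt(7)/3859576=-25.73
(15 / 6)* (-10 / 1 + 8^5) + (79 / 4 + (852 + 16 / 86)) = 14235913 / 172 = 82766.94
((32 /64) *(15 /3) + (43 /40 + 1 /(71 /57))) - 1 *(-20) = 69233 /2840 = 24.38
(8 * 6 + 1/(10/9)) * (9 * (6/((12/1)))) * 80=17604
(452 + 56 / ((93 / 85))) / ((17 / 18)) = 280776 / 527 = 532.78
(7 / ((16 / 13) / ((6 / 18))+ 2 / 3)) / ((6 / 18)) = 819 / 170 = 4.82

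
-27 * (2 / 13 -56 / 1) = 19602 / 13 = 1507.85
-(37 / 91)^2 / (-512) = 1369 / 4239872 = 0.00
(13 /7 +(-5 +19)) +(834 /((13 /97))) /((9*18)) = 133342 /2457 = 54.27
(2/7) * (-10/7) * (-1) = 20/49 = 0.41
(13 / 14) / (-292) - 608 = -2485517 / 4088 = -608.00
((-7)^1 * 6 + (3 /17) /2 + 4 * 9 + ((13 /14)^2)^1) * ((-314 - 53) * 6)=18524325 /1666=11119.04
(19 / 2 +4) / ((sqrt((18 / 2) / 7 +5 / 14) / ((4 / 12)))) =9 * sqrt(322) / 46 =3.51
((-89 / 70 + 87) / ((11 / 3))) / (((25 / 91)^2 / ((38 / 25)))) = 404653431 / 859375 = 470.87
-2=-2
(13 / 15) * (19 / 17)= 247 / 255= 0.97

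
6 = 6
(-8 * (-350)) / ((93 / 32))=89600 / 93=963.44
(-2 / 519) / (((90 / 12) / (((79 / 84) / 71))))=-79 / 11607435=-0.00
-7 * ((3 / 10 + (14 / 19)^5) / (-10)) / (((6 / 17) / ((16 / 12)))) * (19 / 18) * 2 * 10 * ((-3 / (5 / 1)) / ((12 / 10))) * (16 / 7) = -33.00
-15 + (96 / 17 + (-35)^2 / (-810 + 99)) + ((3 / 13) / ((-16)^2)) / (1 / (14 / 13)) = -2895708541 / 261465984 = -11.07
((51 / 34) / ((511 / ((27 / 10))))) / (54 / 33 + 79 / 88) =0.00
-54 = -54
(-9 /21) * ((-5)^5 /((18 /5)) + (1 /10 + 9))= 38653 /105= 368.12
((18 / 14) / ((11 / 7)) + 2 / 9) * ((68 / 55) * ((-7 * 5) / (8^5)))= -12257 / 8921088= -0.00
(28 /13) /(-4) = -7 /13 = -0.54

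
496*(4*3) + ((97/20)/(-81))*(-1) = 5952.06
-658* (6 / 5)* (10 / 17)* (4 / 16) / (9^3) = -658 / 4131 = -0.16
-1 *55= -55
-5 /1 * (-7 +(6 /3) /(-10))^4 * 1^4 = -1679616 /125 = -13436.93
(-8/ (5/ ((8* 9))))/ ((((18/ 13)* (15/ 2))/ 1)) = -832/ 75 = -11.09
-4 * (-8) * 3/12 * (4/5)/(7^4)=0.00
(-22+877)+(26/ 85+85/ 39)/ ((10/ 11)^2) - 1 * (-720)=523109419/ 331500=1578.01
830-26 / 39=2488 / 3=829.33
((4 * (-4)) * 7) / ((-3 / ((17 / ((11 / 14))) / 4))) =6664 / 33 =201.94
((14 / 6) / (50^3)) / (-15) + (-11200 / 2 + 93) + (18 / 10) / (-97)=-3004767000679 / 545625000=-5507.02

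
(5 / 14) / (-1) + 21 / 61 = -11 / 854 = -0.01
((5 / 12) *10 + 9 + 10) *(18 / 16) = 417 / 16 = 26.06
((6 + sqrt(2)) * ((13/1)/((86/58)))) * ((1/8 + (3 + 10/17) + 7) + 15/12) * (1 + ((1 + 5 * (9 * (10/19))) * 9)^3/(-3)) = -11532271265758659/5013929 - 3844090421919553 * sqrt(2)/10027858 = -2842173008.55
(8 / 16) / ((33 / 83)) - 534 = -35161 / 66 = -532.74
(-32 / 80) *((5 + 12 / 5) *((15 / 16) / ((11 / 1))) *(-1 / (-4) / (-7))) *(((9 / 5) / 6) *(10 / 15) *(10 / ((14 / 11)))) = 111 / 7840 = 0.01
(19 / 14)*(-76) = -722 / 7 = -103.14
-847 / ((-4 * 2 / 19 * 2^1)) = 16093 / 16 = 1005.81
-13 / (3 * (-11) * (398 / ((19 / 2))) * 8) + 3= 630679 / 210144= 3.00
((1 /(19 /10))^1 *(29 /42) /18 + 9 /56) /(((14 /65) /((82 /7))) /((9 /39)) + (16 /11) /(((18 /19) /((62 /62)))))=11719235 /104624184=0.11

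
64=64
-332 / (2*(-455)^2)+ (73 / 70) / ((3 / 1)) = 430799 / 1242150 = 0.35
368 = 368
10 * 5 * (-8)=-400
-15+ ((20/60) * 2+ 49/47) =-1874/141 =-13.29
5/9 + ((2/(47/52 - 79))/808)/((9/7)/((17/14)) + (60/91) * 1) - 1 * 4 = -11265542359/3270623814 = -3.44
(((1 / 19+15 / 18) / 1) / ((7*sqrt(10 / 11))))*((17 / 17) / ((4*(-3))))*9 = -0.10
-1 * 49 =-49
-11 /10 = -1.10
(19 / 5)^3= 6859 / 125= 54.87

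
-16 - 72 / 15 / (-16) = -157 / 10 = -15.70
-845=-845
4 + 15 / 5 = 7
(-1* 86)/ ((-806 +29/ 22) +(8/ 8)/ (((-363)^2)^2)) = 2986447930092/ 27943492445251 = 0.11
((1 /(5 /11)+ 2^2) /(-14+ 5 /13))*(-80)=6448 /177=36.43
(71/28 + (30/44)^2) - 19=-16.00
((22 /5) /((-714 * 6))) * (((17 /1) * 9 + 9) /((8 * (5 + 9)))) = -99 /66640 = -0.00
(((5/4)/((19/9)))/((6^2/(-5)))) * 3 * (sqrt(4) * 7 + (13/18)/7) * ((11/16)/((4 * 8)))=-488675/6537216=-0.07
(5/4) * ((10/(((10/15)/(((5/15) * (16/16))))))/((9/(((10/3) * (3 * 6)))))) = 125/3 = 41.67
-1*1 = -1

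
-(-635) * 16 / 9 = 10160 / 9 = 1128.89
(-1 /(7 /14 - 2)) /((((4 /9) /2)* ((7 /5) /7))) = 15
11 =11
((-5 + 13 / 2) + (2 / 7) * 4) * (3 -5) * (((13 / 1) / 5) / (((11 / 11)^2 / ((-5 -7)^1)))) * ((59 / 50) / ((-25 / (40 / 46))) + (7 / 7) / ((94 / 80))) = 631768488 / 4729375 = 133.58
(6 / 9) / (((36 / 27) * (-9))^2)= 1 / 216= 0.00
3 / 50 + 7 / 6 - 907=-905.77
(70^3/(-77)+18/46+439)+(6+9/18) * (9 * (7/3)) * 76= 1608788/253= 6358.85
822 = 822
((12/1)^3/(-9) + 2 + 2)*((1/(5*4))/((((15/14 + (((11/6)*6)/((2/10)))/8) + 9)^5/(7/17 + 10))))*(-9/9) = 4581537644544/65425942533278665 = 0.00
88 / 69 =1.28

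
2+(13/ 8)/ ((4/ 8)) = 21/ 4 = 5.25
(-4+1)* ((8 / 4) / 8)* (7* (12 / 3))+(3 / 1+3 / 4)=-69 / 4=-17.25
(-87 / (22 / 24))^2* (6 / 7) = 6539616 / 847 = 7720.92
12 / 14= 6 / 7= 0.86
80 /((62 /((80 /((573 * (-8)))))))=-400 /17763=-0.02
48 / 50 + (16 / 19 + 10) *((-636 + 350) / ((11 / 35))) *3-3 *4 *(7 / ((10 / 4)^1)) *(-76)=-12846084 / 475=-27044.39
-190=-190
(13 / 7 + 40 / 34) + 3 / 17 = 382 / 119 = 3.21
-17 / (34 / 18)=-9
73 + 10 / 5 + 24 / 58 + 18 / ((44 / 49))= 95.46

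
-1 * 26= -26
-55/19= -2.89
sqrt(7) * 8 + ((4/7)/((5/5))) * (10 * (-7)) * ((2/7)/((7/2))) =-160/49 + 8 * sqrt(7) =17.90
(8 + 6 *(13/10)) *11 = 869/5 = 173.80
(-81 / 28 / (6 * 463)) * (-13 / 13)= 27 / 25928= 0.00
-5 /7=-0.71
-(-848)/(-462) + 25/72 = -8251/5544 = -1.49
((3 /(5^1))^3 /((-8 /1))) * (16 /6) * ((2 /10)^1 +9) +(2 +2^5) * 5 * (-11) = -1169164 /625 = -1870.66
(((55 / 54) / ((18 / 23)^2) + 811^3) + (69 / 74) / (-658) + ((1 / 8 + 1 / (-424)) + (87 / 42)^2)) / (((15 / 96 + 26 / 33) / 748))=422603340195.28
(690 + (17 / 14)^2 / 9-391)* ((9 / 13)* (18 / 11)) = 338.91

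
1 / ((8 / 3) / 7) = 21 / 8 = 2.62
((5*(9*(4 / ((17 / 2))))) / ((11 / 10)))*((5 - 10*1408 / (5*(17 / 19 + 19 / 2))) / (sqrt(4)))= -37811880 / 14773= -2559.53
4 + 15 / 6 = 13 / 2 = 6.50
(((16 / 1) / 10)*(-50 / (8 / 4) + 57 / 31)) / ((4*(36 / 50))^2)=-44875 / 10044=-4.47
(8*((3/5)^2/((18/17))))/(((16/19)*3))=323/300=1.08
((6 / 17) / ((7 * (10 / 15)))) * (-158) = -1422 / 119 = -11.95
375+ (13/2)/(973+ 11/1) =375.01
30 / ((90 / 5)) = 5 / 3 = 1.67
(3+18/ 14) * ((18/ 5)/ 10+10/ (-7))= -1122/ 245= -4.58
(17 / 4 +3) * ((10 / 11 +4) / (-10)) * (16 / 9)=-348 / 55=-6.33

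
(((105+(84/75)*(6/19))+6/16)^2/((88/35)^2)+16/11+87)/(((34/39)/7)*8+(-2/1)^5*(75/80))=-2267305818383697/35416694579200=-64.02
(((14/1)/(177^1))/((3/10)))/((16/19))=665/2124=0.31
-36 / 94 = -18 / 47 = -0.38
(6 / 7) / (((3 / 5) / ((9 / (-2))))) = -45 / 7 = -6.43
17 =17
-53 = -53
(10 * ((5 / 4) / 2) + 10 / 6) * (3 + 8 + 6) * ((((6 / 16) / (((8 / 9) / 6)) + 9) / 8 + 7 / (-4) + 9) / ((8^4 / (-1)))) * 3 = -3593375 / 4194304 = -0.86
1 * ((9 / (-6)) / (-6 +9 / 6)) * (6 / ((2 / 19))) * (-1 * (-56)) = 1064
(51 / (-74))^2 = 2601 / 5476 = 0.47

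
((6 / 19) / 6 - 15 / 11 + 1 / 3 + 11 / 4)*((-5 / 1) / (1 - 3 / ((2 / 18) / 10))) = 22225 / 674652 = 0.03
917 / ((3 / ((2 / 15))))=1834 / 45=40.76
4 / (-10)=-2 / 5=-0.40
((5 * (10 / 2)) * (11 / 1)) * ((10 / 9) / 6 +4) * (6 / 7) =62150 / 63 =986.51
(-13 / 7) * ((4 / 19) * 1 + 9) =-325 / 19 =-17.11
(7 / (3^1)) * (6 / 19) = 14 / 19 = 0.74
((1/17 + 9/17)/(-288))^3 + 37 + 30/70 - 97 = -6117448127339/102690975744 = -59.57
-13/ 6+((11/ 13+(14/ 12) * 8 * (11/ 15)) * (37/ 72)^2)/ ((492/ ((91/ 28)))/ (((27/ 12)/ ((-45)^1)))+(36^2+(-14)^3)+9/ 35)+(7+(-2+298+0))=28581134890723/ 95006685888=300.83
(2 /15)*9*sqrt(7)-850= -850 + 6*sqrt(7) /5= -846.83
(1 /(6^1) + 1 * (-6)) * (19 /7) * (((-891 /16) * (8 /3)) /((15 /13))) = 8151 /4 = 2037.75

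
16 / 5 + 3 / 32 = 3.29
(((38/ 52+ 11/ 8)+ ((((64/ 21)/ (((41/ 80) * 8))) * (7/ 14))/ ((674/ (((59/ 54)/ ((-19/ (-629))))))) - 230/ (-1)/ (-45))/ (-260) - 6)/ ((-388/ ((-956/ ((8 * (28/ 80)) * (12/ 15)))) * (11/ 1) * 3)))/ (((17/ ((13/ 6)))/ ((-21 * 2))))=358388506472515/ 518399992934208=0.69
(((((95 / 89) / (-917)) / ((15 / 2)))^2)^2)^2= 4347792138496 / 12913524067168249733345132694082525465734081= 0.00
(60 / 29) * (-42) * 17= -42840 / 29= -1477.24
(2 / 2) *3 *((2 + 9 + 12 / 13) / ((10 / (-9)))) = -837 / 26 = -32.19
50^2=2500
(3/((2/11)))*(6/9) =11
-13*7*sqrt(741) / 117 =-7*sqrt(741) / 9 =-21.17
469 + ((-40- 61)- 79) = 289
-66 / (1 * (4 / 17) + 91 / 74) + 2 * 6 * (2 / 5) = -370908 / 9215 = -40.25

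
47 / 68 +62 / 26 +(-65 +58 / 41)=-2193109 / 36244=-60.51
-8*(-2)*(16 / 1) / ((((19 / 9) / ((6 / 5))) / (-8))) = -110592 / 95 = -1164.13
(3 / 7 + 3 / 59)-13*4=-21278 / 413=-51.52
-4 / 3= -1.33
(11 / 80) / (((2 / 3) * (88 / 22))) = 33 / 640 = 0.05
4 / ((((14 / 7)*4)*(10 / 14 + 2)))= 7 / 38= 0.18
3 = 3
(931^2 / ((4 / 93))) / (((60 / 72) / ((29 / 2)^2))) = 203375934279 / 40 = 5084398356.98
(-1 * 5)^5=-3125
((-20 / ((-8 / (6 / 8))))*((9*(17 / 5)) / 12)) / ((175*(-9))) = -17 / 5600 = -0.00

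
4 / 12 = 0.33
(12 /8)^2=2.25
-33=-33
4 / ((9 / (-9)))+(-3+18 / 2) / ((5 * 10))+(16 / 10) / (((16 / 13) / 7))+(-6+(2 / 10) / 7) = -263 / 350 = -0.75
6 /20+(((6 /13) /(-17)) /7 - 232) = -3584459 /15470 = -231.70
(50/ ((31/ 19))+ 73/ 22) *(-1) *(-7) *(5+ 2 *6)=2756397/ 682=4041.64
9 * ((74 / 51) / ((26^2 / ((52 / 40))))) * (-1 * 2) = -111 / 2210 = -0.05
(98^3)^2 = 885842380864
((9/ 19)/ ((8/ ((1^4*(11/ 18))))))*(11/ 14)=0.03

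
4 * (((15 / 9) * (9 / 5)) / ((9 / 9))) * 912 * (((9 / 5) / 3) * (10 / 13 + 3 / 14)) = 2938464 / 455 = 6458.16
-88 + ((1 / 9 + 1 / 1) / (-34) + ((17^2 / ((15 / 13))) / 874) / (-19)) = -1118522677 / 12703590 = -88.05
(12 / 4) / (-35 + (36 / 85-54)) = -255 / 7529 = -0.03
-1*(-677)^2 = -458329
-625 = -625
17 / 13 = 1.31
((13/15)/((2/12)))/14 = 13/35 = 0.37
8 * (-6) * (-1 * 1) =48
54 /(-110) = -27 /55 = -0.49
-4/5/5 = -4/25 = -0.16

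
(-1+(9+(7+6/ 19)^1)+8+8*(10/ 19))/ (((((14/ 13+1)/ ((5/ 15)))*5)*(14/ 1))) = 6799/ 107730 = 0.06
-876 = -876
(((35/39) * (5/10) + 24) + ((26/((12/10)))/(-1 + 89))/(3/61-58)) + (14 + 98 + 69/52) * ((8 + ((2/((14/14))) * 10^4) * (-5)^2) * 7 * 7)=6737097418145719/2426424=2776554063.98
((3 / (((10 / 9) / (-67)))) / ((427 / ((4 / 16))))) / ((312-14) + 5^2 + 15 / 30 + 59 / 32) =-7236 / 22227485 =-0.00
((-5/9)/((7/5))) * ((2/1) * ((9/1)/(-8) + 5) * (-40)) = 7750/63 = 123.02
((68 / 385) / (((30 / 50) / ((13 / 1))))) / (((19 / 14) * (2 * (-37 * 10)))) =-442 / 115995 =-0.00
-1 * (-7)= 7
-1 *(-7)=7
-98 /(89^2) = -98 /7921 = -0.01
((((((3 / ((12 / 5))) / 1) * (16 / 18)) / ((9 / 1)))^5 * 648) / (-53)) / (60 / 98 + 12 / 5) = -98000000 / 841864722597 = -0.00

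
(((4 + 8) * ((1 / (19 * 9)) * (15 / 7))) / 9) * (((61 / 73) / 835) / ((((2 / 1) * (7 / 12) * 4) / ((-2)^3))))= -976 / 34049463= -0.00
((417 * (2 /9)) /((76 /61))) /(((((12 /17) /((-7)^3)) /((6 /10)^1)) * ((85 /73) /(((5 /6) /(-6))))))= 212305681 /82080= 2586.57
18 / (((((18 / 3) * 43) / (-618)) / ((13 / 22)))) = -12051 / 473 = -25.48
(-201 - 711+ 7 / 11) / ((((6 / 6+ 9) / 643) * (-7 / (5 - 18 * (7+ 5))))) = -1766391.98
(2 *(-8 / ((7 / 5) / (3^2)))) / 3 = -240 / 7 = -34.29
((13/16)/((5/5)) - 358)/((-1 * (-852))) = -1905/4544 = -0.42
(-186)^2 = 34596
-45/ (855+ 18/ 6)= -15/ 286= -0.05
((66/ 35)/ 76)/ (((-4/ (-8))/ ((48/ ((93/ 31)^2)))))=176/ 665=0.26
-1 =-1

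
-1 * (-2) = 2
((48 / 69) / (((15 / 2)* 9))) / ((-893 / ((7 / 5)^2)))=-1568 / 69319125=-0.00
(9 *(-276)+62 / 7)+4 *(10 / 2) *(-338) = -64646 / 7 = -9235.14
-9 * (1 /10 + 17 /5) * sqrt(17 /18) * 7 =-147 * sqrt(34) /4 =-214.29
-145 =-145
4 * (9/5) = 36/5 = 7.20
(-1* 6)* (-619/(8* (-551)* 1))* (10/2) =-9285/2204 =-4.21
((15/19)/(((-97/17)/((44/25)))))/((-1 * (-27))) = -748/82935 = -0.01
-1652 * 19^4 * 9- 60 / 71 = -137570496648 / 71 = -1937612628.85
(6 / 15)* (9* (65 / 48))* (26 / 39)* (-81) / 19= -1053 / 76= -13.86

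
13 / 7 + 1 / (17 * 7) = 222 / 119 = 1.87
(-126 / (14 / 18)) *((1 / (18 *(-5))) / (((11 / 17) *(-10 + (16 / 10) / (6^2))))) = -1377 / 4928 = -0.28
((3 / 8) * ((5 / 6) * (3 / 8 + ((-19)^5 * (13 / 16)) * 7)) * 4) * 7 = -7886375105 / 64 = -123224611.02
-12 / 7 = -1.71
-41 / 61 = -0.67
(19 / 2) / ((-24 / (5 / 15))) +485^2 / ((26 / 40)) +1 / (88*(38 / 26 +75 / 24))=361884.49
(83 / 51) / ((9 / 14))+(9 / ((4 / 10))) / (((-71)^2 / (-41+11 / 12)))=43549451 / 18510552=2.35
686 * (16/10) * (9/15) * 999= 16447536/25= 657901.44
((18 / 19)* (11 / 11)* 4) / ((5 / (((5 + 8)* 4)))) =3744 / 95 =39.41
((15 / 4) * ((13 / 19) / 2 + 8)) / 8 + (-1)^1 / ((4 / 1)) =4451 / 1216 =3.66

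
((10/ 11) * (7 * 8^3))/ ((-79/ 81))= -2903040/ 869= -3340.67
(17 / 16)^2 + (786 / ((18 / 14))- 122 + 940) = 1098595 / 768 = 1430.46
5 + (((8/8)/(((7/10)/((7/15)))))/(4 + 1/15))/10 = 306/61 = 5.02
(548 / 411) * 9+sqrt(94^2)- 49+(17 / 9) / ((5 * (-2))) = 5113 / 90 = 56.81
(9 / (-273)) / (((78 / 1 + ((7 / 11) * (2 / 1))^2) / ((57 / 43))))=-20691 / 37697842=-0.00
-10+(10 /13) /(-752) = -48885 /4888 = -10.00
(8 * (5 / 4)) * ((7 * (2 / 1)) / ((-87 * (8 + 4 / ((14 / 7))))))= -14 / 87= -0.16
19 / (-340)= -19 / 340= -0.06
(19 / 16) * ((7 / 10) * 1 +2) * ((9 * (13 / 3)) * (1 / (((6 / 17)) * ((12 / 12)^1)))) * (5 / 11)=113373 / 704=161.04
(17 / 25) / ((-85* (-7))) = 0.00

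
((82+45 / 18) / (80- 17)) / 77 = 169 / 9702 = 0.02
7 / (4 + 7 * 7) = 7 / 53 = 0.13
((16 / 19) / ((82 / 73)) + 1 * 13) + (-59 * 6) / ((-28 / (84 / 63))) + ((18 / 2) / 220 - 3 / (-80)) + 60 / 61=9270008397 / 292717040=31.67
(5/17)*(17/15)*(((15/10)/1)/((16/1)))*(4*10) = 5/4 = 1.25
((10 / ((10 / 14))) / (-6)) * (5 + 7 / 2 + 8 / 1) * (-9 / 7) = 99 / 2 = 49.50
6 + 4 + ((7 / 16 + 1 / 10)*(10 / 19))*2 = 803 / 76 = 10.57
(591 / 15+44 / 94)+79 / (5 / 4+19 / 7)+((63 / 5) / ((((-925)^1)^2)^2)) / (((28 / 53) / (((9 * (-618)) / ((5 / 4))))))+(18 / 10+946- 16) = 2558944248934510316 / 2580631845703125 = 991.60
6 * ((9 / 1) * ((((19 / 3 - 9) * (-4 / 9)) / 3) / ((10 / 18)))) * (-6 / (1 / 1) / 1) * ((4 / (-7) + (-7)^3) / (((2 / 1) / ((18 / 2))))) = 2493504 / 7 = 356214.86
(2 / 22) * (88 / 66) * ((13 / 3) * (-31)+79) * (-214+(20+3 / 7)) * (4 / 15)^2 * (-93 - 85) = -512480512 / 31185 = -16433.56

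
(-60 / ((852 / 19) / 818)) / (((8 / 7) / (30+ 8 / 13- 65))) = 121577295 / 3692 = 32929.93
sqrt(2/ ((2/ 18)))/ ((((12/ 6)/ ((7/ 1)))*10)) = 21*sqrt(2)/ 20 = 1.48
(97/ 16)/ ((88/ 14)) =679/ 704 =0.96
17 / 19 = 0.89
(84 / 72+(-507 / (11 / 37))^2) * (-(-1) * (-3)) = -2111401333 / 242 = -8724798.90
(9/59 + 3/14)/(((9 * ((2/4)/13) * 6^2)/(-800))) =-262600/11151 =-23.55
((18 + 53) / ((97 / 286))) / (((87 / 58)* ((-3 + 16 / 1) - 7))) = 20306 / 873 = 23.26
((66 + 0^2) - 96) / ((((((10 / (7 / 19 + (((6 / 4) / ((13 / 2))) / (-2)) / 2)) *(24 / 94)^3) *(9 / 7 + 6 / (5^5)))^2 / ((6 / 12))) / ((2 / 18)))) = -97227701194537361328125 / 27750051859183222652928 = -3.50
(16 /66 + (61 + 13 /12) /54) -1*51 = -353605 /7128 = -49.61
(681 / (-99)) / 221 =-0.03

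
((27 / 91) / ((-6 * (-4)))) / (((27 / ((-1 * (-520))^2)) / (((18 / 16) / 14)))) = 975 / 98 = 9.95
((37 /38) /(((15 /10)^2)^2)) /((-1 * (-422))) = 148 /324729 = 0.00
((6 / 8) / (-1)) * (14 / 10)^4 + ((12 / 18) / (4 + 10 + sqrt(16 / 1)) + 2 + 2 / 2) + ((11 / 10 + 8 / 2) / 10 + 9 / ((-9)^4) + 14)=6682747 / 455625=14.67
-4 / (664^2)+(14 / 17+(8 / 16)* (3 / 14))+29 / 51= 58997039 / 39349968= 1.50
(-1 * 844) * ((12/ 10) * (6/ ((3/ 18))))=-182304/ 5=-36460.80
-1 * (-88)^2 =-7744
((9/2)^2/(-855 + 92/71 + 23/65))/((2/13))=-4859595/31505696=-0.15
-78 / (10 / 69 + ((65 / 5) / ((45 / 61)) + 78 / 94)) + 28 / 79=-137210173 / 35733596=-3.84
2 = 2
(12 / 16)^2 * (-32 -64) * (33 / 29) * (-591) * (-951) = -1001557062 / 29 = -34536450.41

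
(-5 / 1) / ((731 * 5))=-1 / 731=-0.00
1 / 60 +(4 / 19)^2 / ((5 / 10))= 2281 / 21660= 0.11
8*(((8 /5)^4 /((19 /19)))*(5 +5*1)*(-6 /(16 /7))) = -172032 /125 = -1376.26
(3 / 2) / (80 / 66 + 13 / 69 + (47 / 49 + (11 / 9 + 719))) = 334719 / 161241268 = 0.00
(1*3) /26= 3 /26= 0.12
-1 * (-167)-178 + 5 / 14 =-149 / 14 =-10.64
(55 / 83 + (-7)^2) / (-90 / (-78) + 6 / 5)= 29770 / 1411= 21.10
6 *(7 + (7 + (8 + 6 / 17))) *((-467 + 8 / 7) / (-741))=130440 / 1547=84.32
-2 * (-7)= 14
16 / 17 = 0.94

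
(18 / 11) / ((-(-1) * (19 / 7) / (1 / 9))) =14 / 209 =0.07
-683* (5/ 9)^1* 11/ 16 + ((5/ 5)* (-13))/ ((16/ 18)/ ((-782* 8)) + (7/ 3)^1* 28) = -17286125611/ 66213360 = -261.07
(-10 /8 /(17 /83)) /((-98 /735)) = 6225 /136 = 45.77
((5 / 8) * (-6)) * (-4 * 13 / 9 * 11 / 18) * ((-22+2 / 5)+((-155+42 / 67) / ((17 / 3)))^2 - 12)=219078110537 / 23351778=9381.65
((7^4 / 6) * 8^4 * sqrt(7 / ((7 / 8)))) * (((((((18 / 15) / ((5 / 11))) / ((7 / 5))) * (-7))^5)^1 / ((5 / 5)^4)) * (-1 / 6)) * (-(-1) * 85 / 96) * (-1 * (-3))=822494881919.76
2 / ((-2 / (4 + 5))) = -9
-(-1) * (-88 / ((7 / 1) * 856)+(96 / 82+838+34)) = 26813749 / 30709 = 873.16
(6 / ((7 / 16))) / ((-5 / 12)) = -1152 / 35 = -32.91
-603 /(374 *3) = -201 /374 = -0.54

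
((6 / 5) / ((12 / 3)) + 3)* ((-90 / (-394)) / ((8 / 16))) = 1.51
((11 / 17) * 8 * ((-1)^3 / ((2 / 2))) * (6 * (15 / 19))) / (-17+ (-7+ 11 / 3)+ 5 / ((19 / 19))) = 11880 / 7429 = 1.60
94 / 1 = 94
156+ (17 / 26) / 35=141977 / 910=156.02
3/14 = 0.21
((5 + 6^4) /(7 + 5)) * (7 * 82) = 373387 /6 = 62231.17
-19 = -19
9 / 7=1.29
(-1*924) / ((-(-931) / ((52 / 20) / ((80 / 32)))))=-3432 / 3325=-1.03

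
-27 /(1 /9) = -243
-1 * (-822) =822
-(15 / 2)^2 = -225 / 4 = -56.25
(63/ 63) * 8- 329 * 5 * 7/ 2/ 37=-10923/ 74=-147.61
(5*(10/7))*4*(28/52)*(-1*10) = -2000/13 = -153.85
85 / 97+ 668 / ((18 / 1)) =33163 / 873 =37.99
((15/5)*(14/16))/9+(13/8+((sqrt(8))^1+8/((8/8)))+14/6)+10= 2*sqrt(2)+89/4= 25.08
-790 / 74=-395 / 37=-10.68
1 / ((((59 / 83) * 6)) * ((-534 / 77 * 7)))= -913 / 189036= -0.00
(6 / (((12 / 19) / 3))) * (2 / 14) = 57 / 14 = 4.07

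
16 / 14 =8 / 7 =1.14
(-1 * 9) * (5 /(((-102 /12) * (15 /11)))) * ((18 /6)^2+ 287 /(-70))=1617 /85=19.02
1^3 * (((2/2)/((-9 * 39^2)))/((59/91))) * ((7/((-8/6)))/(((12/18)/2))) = 49/27612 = 0.00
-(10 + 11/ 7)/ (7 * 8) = -81/ 392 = -0.21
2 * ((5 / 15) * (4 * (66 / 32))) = 11 / 2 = 5.50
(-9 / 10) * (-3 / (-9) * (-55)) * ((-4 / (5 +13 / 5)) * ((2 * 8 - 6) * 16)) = -26400 / 19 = -1389.47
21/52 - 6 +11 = 281/52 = 5.40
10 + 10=20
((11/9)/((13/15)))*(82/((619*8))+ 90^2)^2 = 22122580475648455/239092464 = 92527301.39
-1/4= -0.25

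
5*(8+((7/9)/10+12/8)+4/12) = 446/9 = 49.56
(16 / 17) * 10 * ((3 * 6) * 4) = 11520 / 17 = 677.65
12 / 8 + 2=7 / 2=3.50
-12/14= -6/7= -0.86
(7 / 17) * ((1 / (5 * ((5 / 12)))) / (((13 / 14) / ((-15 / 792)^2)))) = 49 / 641784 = 0.00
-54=-54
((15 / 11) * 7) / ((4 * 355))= 21 / 3124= 0.01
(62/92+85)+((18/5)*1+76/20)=21407/230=93.07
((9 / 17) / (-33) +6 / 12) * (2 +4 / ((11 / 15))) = 7421 / 2057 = 3.61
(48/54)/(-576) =-1/648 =-0.00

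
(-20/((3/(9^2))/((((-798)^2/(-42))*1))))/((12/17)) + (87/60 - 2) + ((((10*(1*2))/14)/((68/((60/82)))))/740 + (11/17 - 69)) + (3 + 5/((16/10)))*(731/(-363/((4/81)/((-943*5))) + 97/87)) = 126273000890008235127219/10886672392377845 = 11598861.10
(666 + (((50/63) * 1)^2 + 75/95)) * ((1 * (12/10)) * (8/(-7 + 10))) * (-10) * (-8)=12884674816/75411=170859.35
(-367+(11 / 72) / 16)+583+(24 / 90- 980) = -4399049 / 5760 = -763.72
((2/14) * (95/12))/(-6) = -95/504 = -0.19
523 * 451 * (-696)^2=114260655168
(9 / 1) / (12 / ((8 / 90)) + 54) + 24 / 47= 551 / 987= 0.56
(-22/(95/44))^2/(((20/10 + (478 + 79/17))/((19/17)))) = 85184/355775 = 0.24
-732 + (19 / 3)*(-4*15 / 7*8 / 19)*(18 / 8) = -5484 / 7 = -783.43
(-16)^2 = 256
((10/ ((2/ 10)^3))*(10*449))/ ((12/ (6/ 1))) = 2806250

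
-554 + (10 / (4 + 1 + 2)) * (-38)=-4258 / 7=-608.29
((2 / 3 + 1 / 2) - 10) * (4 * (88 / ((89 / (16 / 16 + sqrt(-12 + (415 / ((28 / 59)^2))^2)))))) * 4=-2332 * sqrt(2086905122353) / 13083 - 37312 / 267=-257636.97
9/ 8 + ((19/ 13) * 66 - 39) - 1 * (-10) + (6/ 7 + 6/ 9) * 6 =56587/ 728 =77.73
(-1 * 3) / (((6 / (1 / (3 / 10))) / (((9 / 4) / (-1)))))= 15 / 4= 3.75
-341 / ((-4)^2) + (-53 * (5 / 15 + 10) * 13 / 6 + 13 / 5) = -867833 / 720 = -1205.32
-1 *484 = -484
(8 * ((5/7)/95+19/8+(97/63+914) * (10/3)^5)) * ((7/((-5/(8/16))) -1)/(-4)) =1281010.13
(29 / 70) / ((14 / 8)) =0.24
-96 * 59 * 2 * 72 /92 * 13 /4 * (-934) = 618950592 /23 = 26910895.30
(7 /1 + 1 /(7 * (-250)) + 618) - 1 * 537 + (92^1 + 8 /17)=5368983 /29750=180.47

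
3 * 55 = 165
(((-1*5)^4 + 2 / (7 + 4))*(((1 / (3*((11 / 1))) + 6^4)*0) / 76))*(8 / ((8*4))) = 0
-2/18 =-1/9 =-0.11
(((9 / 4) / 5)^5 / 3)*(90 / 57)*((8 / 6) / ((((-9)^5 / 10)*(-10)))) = 1 / 4560000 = 0.00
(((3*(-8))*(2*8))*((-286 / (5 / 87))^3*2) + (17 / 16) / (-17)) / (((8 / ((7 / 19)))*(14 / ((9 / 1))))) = 1703646829519403931 / 608000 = 2802050706446.39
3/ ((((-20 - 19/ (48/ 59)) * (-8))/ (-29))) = -522/ 2081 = -0.25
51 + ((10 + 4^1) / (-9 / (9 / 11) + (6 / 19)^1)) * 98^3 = -35763817 / 29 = -1233235.07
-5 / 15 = -1 / 3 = -0.33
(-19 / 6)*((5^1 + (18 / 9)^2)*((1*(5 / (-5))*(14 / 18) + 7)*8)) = -4256 / 3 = -1418.67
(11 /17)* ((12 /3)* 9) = 396 /17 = 23.29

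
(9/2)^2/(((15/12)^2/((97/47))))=31428/1175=26.75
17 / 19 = 0.89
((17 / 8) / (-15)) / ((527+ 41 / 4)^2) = -34 / 69273015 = -0.00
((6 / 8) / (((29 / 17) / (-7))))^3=-45499293 / 1560896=-29.15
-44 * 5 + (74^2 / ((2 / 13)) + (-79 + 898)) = 36193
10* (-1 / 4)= -5 / 2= -2.50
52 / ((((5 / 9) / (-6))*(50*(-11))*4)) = 0.26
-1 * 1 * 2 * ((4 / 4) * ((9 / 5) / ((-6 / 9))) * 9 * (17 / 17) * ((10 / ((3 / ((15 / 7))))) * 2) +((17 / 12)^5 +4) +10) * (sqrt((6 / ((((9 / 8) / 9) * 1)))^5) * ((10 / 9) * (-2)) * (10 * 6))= -456269780000 * sqrt(3) / 567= -1393796192.10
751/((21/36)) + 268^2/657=6423652/4599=1396.75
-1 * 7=-7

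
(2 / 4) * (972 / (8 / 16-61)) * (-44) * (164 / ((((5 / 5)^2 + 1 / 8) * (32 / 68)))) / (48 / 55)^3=10542125 / 64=164720.70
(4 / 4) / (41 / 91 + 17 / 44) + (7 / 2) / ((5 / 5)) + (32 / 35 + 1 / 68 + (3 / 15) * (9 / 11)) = 101546441 / 17545836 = 5.79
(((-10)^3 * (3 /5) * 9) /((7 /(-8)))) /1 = 43200 /7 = 6171.43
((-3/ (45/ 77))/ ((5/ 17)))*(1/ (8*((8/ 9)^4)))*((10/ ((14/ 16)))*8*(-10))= 408969/ 128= 3195.07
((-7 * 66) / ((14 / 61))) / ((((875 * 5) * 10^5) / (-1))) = 2013 / 437500000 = 0.00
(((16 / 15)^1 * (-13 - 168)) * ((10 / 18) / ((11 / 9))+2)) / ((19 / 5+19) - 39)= 2896 / 99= 29.25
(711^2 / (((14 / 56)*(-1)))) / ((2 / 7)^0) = -2022084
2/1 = 2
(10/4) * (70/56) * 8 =25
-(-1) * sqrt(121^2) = 121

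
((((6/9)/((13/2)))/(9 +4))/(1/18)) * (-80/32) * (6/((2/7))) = -1260/169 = -7.46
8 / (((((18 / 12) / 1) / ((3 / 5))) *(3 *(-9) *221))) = -16 / 29835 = -0.00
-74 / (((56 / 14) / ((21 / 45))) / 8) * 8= -8288 / 15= -552.53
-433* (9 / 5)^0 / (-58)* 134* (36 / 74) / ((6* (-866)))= -0.09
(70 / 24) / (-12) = -35 / 144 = -0.24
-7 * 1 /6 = -7 /6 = -1.17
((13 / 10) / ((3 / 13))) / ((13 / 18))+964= 4859 / 5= 971.80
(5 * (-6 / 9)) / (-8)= 0.42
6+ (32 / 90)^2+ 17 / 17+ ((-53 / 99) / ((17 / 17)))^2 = 1816376 / 245025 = 7.41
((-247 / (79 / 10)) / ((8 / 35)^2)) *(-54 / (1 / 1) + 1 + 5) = 28725.47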